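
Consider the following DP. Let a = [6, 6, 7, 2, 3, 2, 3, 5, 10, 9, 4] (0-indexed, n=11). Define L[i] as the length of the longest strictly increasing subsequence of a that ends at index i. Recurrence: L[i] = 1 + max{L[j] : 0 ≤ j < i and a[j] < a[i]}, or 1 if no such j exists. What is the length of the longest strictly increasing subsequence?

   i    0    1    2    3    4    5    6    7    8    9   10
a[i]    6    6    7    2    3    2    3    5   10    9    4
L[i]    1    1    2    1    2    1    2    3    4    4    3

4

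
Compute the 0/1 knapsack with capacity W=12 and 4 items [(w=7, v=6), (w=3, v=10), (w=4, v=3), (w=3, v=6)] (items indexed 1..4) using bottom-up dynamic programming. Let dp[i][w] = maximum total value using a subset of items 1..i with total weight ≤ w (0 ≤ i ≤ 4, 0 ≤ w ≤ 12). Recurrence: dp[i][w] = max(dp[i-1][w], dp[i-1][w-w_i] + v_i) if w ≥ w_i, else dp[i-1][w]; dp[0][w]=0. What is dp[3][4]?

10

i\w   0   1   2   3   4   5   6   7   8   9  10  11  12
  0   0   0   0   0   0   0   0   0   0   0   0   0   0
  1   0   0   0   0   0   0   0   6   6   6   6   6   6
  2   0   0   0  10  10  10  10  10  10  10  16  16  16
  3   0   0   0  10  10  10  10  13  13  13  16  16  16
  4   0   0   0  10  10  10  16  16  16  16  19  19  19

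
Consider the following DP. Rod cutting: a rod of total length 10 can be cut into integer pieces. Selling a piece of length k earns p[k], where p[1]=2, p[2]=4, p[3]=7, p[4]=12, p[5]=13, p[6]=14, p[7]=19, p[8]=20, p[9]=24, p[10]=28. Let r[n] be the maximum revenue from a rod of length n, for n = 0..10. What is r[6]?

   n    0    1    2    3    4    5    6    7    8    9   10
r[n]    0    2    4    7   12   14   16   19   24   26   28

16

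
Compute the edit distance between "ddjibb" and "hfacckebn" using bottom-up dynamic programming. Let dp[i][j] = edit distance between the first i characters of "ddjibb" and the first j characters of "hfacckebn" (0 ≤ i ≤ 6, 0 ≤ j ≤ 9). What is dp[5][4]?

5

   ''  h  f  a  c  c  k  e  b  n
''  0  1  2  3  4  5  6  7  8  9
 d  1  1  2  3  4  5  6  7  8  9
 d  2  2  2  3  4  5  6  7  8  9
 j  3  3  3  3  4  5  6  7  8  9
 i  4  4  4  4  4  5  6  7  8  9
 b  5  5  5  5  5  5  6  7  7  8
 b  6  6  6  6  6  6  6  7  7  8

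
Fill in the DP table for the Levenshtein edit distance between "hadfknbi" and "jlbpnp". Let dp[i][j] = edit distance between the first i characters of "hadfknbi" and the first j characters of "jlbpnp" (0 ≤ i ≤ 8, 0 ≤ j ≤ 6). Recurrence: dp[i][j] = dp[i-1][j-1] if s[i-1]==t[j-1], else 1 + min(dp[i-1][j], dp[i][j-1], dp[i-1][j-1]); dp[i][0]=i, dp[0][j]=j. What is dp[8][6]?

   ''  j  l  b  p  n  p
''  0  1  2  3  4  5  6
 h  1  1  2  3  4  5  6
 a  2  2  2  3  4  5  6
 d  3  3  3  3  4  5  6
 f  4  4  4  4  4  5  6
 k  5  5  5  5  5  5  6
 n  6  6  6  6  6  5  6
 b  7  7  7  6  7  6  6
 i  8  8  8  7  7  7  7

7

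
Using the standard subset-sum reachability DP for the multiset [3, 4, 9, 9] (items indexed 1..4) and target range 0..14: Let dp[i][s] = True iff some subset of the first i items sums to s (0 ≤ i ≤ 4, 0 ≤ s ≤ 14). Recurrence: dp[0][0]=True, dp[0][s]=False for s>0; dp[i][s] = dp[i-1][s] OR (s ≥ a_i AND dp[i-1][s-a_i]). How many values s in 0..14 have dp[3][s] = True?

7

i\s   0   1   2   3   4   5   6   7   8   9  10  11  12  13  14
  0   T   F   F   F   F   F   F   F   F   F   F   F   F   F   F
  1   T   F   F   T   F   F   F   F   F   F   F   F   F   F   F
  2   T   F   F   T   T   F   F   T   F   F   F   F   F   F   F
  3   T   F   F   T   T   F   F   T   F   T   F   F   T   T   F
  4   T   F   F   T   T   F   F   T   F   T   F   F   T   T   F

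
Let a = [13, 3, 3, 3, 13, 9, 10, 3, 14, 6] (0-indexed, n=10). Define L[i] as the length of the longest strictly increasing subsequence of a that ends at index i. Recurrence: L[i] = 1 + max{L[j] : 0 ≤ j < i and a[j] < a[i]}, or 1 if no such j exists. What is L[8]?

   i    0    1    2    3    4    5    6    7    8    9
a[i]   13    3    3    3   13    9   10    3   14    6
L[i]    1    1    1    1    2    2    3    1    4    2

4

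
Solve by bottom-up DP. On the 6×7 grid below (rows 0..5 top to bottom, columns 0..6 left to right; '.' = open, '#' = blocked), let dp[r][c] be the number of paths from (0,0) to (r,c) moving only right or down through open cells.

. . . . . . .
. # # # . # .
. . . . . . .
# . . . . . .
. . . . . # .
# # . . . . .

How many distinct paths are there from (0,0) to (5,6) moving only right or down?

r\c   0   1   2   3   4   5   6
  0   1   1   1   1   1   1   1
  1   1   0   0   0   1   0   1
  2   1   1   1   1   2   2   3
  3   0   1   2   3   5   7  10
  4   0   1   3   6  11   0  10
  5   0   0   3   9  20  20  30

30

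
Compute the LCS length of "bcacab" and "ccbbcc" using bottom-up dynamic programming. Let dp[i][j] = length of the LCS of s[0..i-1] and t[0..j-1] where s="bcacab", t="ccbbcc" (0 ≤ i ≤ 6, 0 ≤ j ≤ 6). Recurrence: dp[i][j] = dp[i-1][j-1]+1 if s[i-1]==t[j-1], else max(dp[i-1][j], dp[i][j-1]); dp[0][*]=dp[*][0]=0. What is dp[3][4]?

   ''  c  c  b  b  c  c
''  0  0  0  0  0  0  0
 b  0  0  0  1  1  1  1
 c  0  1  1  1  1  2  2
 a  0  1  1  1  1  2  2
 c  0  1  2  2  2  2  3
 a  0  1  2  2  2  2  3
 b  0  1  2  3  3  3  3

1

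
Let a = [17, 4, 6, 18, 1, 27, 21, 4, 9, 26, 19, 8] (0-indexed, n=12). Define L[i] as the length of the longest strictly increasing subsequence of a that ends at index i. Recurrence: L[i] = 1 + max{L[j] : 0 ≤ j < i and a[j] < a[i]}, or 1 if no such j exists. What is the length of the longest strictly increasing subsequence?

   i    0    1    2    3    4    5    6    7    8    9   10   11
a[i]   17    4    6   18    1   27   21    4    9   26   19    8
L[i]    1    1    2    3    1    4    4    2    3    5    4    3

5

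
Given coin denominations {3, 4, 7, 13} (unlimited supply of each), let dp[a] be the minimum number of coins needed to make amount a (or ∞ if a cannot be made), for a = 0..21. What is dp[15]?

3

 a  0  1  2  3  4  5  6  7  8  9 10 11 12 13 14 15 16 17 18 19 20 21
dp  0  -  -  1  1  -  2  1  2  3  2  2  3  1  2  3  2  2  3  3  2  3
(- denotes ∞ / unreachable)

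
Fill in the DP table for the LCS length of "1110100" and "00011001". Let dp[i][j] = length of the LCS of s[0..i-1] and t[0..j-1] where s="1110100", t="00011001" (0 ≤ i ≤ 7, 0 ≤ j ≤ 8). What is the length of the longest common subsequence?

4

   ''  0  0  0  1  1  0  0  1
''  0  0  0  0  0  0  0  0  0
 1  0  0  0  0  1  1  1  1  1
 1  0  0  0  0  1  2  2  2  2
 1  0  0  0  0  1  2  2  2  3
 0  0  1  1  1  1  2  3  3  3
 1  0  1  1  1  2  2  3  3  4
 0  0  1  2  2  2  2  3  4  4
 0  0  1  2  3  3  3  3  4  4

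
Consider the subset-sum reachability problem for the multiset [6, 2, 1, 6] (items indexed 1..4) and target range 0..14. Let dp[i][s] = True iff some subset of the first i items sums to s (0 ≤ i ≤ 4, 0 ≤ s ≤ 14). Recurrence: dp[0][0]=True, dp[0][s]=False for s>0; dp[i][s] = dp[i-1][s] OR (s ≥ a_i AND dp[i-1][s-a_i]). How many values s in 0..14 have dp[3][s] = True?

8

i\s   0   1   2   3   4   5   6   7   8   9  10  11  12  13  14
  0   T   F   F   F   F   F   F   F   F   F   F   F   F   F   F
  1   T   F   F   F   F   F   T   F   F   F   F   F   F   F   F
  2   T   F   T   F   F   F   T   F   T   F   F   F   F   F   F
  3   T   T   T   T   F   F   T   T   T   T   F   F   F   F   F
  4   T   T   T   T   F   F   T   T   T   T   F   F   T   T   T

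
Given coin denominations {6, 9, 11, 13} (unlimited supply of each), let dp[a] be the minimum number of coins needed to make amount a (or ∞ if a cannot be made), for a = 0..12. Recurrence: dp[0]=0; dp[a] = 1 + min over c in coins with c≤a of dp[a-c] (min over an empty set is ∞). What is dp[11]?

1

 a  0  1  2  3  4  5  6  7  8  9 10 11 12
dp  0  -  -  -  -  -  1  -  -  1  -  1  2
(- denotes ∞ / unreachable)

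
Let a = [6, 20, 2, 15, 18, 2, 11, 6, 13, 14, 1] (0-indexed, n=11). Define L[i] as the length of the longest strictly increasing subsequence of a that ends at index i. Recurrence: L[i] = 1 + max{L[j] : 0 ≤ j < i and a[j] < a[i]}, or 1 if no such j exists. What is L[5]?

1

   i    0    1    2    3    4    5    6    7    8    9   10
a[i]    6   20    2   15   18    2   11    6   13   14    1
L[i]    1    2    1    2    3    1    2    2    3    4    1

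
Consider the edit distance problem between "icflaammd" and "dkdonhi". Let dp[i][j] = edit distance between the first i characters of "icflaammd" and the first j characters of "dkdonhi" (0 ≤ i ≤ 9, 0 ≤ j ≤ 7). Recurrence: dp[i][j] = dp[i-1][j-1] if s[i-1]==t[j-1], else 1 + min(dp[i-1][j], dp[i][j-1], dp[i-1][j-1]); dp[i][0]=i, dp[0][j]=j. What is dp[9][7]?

9

   ''  d  k  d  o  n  h  i
''  0  1  2  3  4  5  6  7
 i  1  1  2  3  4  5  6  6
 c  2  2  2  3  4  5  6  7
 f  3  3  3  3  4  5  6  7
 l  4  4  4  4  4  5  6  7
 a  5  5  5  5  5  5  6  7
 a  6  6  6  6  6  6  6  7
 m  7  7  7  7  7  7  7  7
 m  8  8  8  8  8  8  8  8
 d  9  8  9  8  9  9  9  9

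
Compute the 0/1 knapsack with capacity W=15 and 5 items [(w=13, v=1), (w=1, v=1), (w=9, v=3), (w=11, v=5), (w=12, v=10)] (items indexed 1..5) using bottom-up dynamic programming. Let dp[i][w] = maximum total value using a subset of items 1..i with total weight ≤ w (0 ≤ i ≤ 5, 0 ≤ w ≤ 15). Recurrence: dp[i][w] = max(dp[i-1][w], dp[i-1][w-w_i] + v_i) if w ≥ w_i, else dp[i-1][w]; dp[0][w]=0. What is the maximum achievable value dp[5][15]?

11

i\w   0   1   2   3   4   5   6   7   8   9  10  11  12  13  14  15
  0   0   0   0   0   0   0   0   0   0   0   0   0   0   0   0   0
  1   0   0   0   0   0   0   0   0   0   0   0   0   0   1   1   1
  2   0   1   1   1   1   1   1   1   1   1   1   1   1   1   2   2
  3   0   1   1   1   1   1   1   1   1   3   4   4   4   4   4   4
  4   0   1   1   1   1   1   1   1   1   3   4   5   6   6   6   6
  5   0   1   1   1   1   1   1   1   1   3   4   5  10  11  11  11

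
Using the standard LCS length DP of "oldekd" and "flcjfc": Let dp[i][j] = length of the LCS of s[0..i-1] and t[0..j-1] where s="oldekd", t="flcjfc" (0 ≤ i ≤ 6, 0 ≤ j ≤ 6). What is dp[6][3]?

   ''  f  l  c  j  f  c
''  0  0  0  0  0  0  0
 o  0  0  0  0  0  0  0
 l  0  0  1  1  1  1  1
 d  0  0  1  1  1  1  1
 e  0  0  1  1  1  1  1
 k  0  0  1  1  1  1  1
 d  0  0  1  1  1  1  1

1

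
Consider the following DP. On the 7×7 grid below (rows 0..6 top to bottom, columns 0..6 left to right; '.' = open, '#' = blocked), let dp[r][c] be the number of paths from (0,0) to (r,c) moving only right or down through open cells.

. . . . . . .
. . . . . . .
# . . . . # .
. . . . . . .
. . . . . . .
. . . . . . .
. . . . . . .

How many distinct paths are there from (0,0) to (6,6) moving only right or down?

r\c   0   1   2   3   4   5   6
  0   1   1   1   1   1   1   1
  1   1   2   3   4   5   6   7
  2   0   2   5   9  14   0   7
  3   0   2   7  16  30  30  37
  4   0   2   9  25  55  85 122
  5   0   2  11  36  91 176 298
  6   0   2  13  49 140 316 614

614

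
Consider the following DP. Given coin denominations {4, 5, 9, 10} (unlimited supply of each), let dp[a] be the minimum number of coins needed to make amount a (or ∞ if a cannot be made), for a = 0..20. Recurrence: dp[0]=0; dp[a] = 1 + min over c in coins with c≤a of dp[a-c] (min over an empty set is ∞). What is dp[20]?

2

 a  0  1  2  3  4  5  6  7  8  9 10 11 12 13 14 15 16 17 18 19 20
dp  0  -  -  -  1  1  -  -  2  1  1  -  3  2  2  2  4  3  2  2  2
(- denotes ∞ / unreachable)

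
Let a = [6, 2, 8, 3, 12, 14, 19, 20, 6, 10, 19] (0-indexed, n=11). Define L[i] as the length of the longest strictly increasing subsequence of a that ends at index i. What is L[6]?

5

   i    0    1    2    3    4    5    6    7    8    9   10
a[i]    6    2    8    3   12   14   19   20    6   10   19
L[i]    1    1    2    2    3    4    5    6    3    4    5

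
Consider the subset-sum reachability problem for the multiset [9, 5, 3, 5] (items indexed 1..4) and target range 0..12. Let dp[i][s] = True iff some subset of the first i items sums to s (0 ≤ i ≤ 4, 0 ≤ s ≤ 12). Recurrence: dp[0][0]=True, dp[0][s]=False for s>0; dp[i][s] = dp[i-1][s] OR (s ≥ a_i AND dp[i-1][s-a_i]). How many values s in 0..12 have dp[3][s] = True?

6

i\s   0   1   2   3   4   5   6   7   8   9  10  11  12
  0   T   F   F   F   F   F   F   F   F   F   F   F   F
  1   T   F   F   F   F   F   F   F   F   T   F   F   F
  2   T   F   F   F   F   T   F   F   F   T   F   F   F
  3   T   F   F   T   F   T   F   F   T   T   F   F   T
  4   T   F   F   T   F   T   F   F   T   T   T   F   T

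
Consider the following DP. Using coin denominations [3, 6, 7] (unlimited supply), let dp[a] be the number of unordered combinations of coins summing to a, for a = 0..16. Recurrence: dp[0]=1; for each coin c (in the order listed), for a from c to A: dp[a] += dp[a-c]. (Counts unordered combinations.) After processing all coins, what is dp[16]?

2

after  coin     0     1     2     3     4     5     6     7     8     9    10    11    12    13    14    15    16
          3     1     0     0     1     0     0     1     0     0     1     0     0     1     0     0     1     0
          6     1     0     0     1     0     0     2     0     0     2     0     0     3     0     0     3     0
          7     1     0     0     1     0     0     2     1     0     2     1     0     3     2     1     3     2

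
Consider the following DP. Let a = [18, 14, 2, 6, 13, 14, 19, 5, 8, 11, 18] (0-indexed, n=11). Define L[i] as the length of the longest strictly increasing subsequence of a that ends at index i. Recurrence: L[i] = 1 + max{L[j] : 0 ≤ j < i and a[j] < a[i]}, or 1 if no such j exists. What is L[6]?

   i    0    1    2    3    4    5    6    7    8    9   10
a[i]   18   14    2    6   13   14   19    5    8   11   18
L[i]    1    1    1    2    3    4    5    2    3    4    5

5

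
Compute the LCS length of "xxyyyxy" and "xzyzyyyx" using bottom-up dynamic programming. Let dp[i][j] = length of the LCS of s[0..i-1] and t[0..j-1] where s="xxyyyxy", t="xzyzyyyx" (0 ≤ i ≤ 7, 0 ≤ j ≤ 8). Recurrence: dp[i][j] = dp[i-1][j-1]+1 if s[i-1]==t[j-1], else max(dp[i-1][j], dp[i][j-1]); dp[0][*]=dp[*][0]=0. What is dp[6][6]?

   ''  x  z  y  z  y  y  y  x
''  0  0  0  0  0  0  0  0  0
 x  0  1  1  1  1  1  1  1  1
 x  0  1  1  1  1  1  1  1  2
 y  0  1  1  2  2  2  2  2  2
 y  0  1  1  2  2  3  3  3  3
 y  0  1  1  2  2  3  4  4  4
 x  0  1  1  2  2  3  4  4  5
 y  0  1  1  2  2  3  4  5  5

4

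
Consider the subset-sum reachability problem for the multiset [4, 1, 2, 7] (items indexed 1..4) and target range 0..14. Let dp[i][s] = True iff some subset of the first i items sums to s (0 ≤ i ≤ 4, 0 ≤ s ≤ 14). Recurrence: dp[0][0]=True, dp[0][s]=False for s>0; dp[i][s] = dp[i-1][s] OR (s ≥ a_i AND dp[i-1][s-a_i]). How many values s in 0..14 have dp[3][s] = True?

8

i\s   0   1   2   3   4   5   6   7   8   9  10  11  12  13  14
  0   T   F   F   F   F   F   F   F   F   F   F   F   F   F   F
  1   T   F   F   F   T   F   F   F   F   F   F   F   F   F   F
  2   T   T   F   F   T   T   F   F   F   F   F   F   F   F   F
  3   T   T   T   T   T   T   T   T   F   F   F   F   F   F   F
  4   T   T   T   T   T   T   T   T   T   T   T   T   T   T   T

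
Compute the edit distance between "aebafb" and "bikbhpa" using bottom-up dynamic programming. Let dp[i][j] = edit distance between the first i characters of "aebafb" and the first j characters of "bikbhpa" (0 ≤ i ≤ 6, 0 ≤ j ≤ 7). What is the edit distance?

6

   ''  b  i  k  b  h  p  a
''  0  1  2  3  4  5  6  7
 a  1  1  2  3  4  5  6  6
 e  2  2  2  3  4  5  6  7
 b  3  2  3  3  3  4  5  6
 a  4  3  3  4  4  4  5  5
 f  5  4  4  4  5  5  5  6
 b  6  5  5  5  4  5  6  6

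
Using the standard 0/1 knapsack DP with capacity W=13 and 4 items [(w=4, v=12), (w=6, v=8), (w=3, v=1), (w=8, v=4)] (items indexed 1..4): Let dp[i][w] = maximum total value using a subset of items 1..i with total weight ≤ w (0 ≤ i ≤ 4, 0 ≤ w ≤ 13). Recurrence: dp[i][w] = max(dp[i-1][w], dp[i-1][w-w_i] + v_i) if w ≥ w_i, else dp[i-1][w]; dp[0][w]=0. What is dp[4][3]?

i\w   0   1   2   3   4   5   6   7   8   9  10  11  12  13
  0   0   0   0   0   0   0   0   0   0   0   0   0   0   0
  1   0   0   0   0  12  12  12  12  12  12  12  12  12  12
  2   0   0   0   0  12  12  12  12  12  12  20  20  20  20
  3   0   0   0   1  12  12  12  13  13  13  20  20  20  21
  4   0   0   0   1  12  12  12  13  13  13  20  20  20  21

1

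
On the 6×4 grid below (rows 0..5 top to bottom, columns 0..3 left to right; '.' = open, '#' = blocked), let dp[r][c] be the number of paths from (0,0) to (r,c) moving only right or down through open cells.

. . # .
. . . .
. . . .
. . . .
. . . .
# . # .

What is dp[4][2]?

14

r\c   0   1   2   3
  0   1   1   0   0
  1   1   2   2   2
  2   1   3   5   7
  3   1   4   9  16
  4   1   5  14  30
  5   0   5   0  30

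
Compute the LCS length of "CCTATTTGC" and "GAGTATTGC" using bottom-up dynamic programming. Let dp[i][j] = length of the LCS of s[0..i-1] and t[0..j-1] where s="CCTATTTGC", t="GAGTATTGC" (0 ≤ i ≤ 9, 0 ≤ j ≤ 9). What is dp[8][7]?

4

   ''  G  A  G  T  A  T  T  G  C
''  0  0  0  0  0  0  0  0  0  0
 C  0  0  0  0  0  0  0  0  0  1
 C  0  0  0  0  0  0  0  0  0  1
 T  0  0  0  0  1  1  1  1  1  1
 A  0  0  1  1  1  2  2  2  2  2
 T  0  0  1  1  2  2  3  3  3  3
 T  0  0  1  1  2  2  3  4  4  4
 T  0  0  1  1  2  2  3  4  4  4
 G  0  1  1  2  2  2  3  4  5  5
 C  0  1  1  2  2  2  3  4  5  6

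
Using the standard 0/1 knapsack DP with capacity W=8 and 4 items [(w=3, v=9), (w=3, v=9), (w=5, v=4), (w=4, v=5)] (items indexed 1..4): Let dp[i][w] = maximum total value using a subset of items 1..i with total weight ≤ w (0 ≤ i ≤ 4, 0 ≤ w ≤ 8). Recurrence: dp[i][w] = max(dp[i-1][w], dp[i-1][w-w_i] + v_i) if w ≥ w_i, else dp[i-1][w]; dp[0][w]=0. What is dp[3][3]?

i\w   0   1   2   3   4   5   6   7   8
  0   0   0   0   0   0   0   0   0   0
  1   0   0   0   9   9   9   9   9   9
  2   0   0   0   9   9   9  18  18  18
  3   0   0   0   9   9   9  18  18  18
  4   0   0   0   9   9   9  18  18  18

9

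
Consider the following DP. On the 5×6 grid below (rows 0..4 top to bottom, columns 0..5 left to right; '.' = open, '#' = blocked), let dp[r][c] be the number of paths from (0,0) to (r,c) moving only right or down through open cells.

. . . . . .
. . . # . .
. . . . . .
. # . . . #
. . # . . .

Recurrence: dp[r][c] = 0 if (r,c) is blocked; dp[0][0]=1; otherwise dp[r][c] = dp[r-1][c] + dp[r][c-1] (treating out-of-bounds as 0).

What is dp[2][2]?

6

r\c   0   1   2   3   4   5
  0   1   1   1   1   1   1
  1   1   2   3   0   1   2
  2   1   3   6   6   7   9
  3   1   0   6  12  19   0
  4   1   1   0  12  31  31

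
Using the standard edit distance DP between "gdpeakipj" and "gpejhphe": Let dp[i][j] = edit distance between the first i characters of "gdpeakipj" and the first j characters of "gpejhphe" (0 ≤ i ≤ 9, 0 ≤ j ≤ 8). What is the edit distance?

   ''  g  p  e  j  h  p  h  e
''  0  1  2  3  4  5  6  7  8
 g  1  0  1  2  3  4  5  6  7
 d  2  1  1  2  3  4  5  6  7
 p  3  2  1  2  3  4  4  5  6
 e  4  3  2  1  2  3  4  5  5
 a  5  4  3  2  2  3  4  5  6
 k  6  5  4  3  3  3  4  5  6
 i  7  6  5  4  4  4  4  5  6
 p  8  7  6  5  5  5  4  5  6
 j  9  8  7  6  5  6  5  5  6

6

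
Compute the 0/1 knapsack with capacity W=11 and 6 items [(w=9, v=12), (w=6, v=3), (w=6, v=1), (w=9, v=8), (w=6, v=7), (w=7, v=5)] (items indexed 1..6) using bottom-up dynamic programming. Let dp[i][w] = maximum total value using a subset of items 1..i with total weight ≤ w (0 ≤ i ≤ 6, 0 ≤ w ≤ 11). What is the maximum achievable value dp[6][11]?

i\w   0   1   2   3   4   5   6   7   8   9  10  11
  0   0   0   0   0   0   0   0   0   0   0   0   0
  1   0   0   0   0   0   0   0   0   0  12  12  12
  2   0   0   0   0   0   0   3   3   3  12  12  12
  3   0   0   0   0   0   0   3   3   3  12  12  12
  4   0   0   0   0   0   0   3   3   3  12  12  12
  5   0   0   0   0   0   0   7   7   7  12  12  12
  6   0   0   0   0   0   0   7   7   7  12  12  12

12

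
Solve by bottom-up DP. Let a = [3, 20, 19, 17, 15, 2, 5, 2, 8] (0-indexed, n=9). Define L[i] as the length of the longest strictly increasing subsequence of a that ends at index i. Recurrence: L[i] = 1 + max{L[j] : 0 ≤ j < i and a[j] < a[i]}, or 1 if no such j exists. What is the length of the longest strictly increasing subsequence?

3

   i    0    1    2    3    4    5    6    7    8
a[i]    3   20   19   17   15    2    5    2    8
L[i]    1    2    2    2    2    1    2    1    3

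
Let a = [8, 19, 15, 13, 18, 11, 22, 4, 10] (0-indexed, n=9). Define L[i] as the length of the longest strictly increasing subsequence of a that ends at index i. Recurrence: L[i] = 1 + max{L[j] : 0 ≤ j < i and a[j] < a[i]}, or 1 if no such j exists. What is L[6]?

4

   i    0    1    2    3    4    5    6    7    8
a[i]    8   19   15   13   18   11   22    4   10
L[i]    1    2    2    2    3    2    4    1    2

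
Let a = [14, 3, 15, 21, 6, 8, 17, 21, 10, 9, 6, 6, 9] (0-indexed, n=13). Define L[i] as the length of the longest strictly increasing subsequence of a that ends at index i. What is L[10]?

2

   i    0    1    2    3    4    5    6    7    8    9   10   11   12
a[i]   14    3   15   21    6    8   17   21   10    9    6    6    9
L[i]    1    1    2    3    2    3    4    5    4    4    2    2    4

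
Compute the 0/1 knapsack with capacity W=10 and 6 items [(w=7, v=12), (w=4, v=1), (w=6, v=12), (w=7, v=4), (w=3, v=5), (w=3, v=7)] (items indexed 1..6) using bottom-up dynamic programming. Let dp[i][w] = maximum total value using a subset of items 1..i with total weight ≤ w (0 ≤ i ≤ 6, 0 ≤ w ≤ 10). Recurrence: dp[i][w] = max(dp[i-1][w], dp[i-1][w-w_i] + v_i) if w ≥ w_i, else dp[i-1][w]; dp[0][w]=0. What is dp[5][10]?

17

i\w   0   1   2   3   4   5   6   7   8   9  10
  0   0   0   0   0   0   0   0   0   0   0   0
  1   0   0   0   0   0   0   0  12  12  12  12
  2   0   0   0   0   1   1   1  12  12  12  12
  3   0   0   0   0   1   1  12  12  12  12  13
  4   0   0   0   0   1   1  12  12  12  12  13
  5   0   0   0   5   5   5  12  12  12  17  17
  6   0   0   0   7   7   7  12  12  12  19  19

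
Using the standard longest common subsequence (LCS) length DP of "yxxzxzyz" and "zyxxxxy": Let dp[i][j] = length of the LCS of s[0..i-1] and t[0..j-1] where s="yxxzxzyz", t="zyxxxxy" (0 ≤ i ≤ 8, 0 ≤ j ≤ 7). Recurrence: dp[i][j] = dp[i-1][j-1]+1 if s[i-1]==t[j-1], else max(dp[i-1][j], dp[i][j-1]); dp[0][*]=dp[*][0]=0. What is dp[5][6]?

4

   ''  z  y  x  x  x  x  y
''  0  0  0  0  0  0  0  0
 y  0  0  1  1  1  1  1  1
 x  0  0  1  2  2  2  2  2
 x  0  0  1  2  3  3  3  3
 z  0  1  1  2  3  3  3  3
 x  0  1  1  2  3  4  4  4
 z  0  1  1  2  3  4  4  4
 y  0  1  2  2  3  4  4  5
 z  0  1  2  2  3  4  4  5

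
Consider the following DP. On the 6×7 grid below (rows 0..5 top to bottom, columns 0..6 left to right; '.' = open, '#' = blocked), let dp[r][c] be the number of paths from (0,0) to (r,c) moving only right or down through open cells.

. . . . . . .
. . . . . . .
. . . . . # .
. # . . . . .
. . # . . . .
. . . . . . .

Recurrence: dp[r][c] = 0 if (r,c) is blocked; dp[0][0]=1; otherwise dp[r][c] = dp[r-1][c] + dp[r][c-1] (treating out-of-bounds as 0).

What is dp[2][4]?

15

r\c   0   1   2   3   4   5   6
  0   1   1   1   1   1   1   1
  1   1   2   3   4   5   6   7
  2   1   3   6  10  15   0   7
  3   1   0   6  16  31  31  38
  4   1   1   0  16  47  78 116
  5   1   2   2  18  65 143 259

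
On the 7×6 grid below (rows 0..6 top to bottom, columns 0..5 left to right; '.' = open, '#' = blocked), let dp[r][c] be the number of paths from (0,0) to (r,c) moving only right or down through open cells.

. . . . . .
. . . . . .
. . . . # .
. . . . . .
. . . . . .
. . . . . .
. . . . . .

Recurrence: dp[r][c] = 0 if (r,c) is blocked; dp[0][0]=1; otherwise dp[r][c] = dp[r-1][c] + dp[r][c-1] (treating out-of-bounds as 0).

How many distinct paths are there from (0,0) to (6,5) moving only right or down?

r\c   0   1   2   3   4   5
  0   1   1   1   1   1   1
  1   1   2   3   4   5   6
  2   1   3   6  10   0   6
  3   1   4  10  20  20  26
  4   1   5  15  35  55  81
  5   1   6  21  56 111 192
  6   1   7  28  84 195 387

387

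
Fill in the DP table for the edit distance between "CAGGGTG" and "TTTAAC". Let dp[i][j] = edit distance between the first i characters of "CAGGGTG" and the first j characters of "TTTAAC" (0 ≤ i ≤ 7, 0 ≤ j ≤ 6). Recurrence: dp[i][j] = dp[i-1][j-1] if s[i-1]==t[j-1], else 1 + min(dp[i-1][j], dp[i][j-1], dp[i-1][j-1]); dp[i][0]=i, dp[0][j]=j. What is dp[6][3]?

   ''  T  T  T  A  A  C
''  0  1  2  3  4  5  6
 C  1  1  2  3  4  5  5
 A  2  2  2  3  3  4  5
 G  3  3  3  3  4  4  5
 G  4  4  4  4  4  5  5
 G  5  5  5  5  5  5  6
 T  6  5  5  5  6  6  6
 G  7  6  6  6  6  7  7

5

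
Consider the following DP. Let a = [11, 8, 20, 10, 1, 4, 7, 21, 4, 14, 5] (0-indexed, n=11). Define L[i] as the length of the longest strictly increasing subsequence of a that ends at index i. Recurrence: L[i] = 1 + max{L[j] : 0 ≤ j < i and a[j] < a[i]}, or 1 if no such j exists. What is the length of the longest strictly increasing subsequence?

4

   i    0    1    2    3    4    5    6    7    8    9   10
a[i]   11    8   20   10    1    4    7   21    4   14    5
L[i]    1    1    2    2    1    2    3    4    2    4    3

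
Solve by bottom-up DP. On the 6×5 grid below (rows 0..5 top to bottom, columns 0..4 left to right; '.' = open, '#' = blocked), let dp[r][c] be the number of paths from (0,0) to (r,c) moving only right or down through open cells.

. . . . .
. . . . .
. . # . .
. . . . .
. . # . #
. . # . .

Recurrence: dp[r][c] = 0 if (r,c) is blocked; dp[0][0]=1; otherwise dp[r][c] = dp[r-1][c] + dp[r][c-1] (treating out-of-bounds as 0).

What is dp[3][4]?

r\c   0   1   2   3   4
  0   1   1   1   1   1
  1   1   2   3   4   5
  2   1   3   0   4   9
  3   1   4   4   8  17
  4   1   5   0   8   0
  5   1   6   0   8   8

17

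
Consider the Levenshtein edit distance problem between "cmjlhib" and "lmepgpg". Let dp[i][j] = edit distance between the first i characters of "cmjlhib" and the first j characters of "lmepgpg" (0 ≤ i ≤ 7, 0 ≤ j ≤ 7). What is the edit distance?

6

   ''  l  m  e  p  g  p  g
''  0  1  2  3  4  5  6  7
 c  1  1  2  3  4  5  6  7
 m  2  2  1  2  3  4  5  6
 j  3  3  2  2  3  4  5  6
 l  4  3  3  3  3  4  5  6
 h  5  4  4  4  4  4  5  6
 i  6  5  5  5  5  5  5  6
 b  7  6  6  6  6  6  6  6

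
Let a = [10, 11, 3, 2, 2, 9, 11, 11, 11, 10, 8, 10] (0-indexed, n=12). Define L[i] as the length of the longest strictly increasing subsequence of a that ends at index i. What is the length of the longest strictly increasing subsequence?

   i    0    1    2    3    4    5    6    7    8    9   10   11
a[i]   10   11    3    2    2    9   11   11   11   10    8   10
L[i]    1    2    1    1    1    2    3    3    3    3    2    3

3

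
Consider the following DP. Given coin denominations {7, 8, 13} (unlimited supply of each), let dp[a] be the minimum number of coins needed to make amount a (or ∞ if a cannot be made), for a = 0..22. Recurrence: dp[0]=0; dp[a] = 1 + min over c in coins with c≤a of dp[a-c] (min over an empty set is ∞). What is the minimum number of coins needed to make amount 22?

3

 a  0  1  2  3  4  5  6  7  8  9 10 11 12 13 14 15 16 17 18 19 20 21 22
dp  0  -  -  -  -  -  -  1  1  -  -  -  -  1  2  2  2  -  -  -  2  2  3
(- denotes ∞ / unreachable)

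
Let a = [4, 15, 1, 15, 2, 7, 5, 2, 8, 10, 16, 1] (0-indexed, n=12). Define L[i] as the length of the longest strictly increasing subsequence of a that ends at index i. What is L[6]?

   i    0    1    2    3    4    5    6    7    8    9   10   11
a[i]    4   15    1   15    2    7    5    2    8   10   16    1
L[i]    1    2    1    2    2    3    3    2    4    5    6    1

3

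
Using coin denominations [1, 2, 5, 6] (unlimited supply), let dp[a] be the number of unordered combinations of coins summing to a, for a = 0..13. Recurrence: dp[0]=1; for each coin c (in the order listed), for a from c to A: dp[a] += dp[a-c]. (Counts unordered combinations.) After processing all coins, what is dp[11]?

15

after  coin     0     1     2     3     4     5     6     7     8     9    10    11    12    13
          1     1     1     1     1     1     1     1     1     1     1     1     1     1     1
          2     1     1     2     2     3     3     4     4     5     5     6     6     7     7
          5     1     1     2     2     3     4     5     6     7     8    10    11    13    14
          6     1     1     2     2     3     4     6     7     9    10    13    15    19    21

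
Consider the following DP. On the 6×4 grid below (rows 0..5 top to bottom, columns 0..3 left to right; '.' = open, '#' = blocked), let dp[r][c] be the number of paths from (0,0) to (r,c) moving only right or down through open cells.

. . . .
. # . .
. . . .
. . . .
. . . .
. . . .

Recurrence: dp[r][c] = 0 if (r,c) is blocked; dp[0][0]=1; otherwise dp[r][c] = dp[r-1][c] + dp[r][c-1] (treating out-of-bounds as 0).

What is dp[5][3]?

r\c   0   1   2   3
  0   1   1   1   1
  1   1   0   1   2
  2   1   1   2   4
  3   1   2   4   8
  4   1   3   7  15
  5   1   4  11  26

26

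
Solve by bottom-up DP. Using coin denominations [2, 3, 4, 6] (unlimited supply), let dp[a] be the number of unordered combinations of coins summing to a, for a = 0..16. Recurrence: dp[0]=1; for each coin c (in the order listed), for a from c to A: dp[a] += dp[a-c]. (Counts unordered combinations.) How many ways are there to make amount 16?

after  coin     0     1     2     3     4     5     6     7     8     9    10    11    12    13    14    15    16
          2     1     0     1     0     1     0     1     0     1     0     1     0     1     0     1     0     1
          3     1     0     1     1     1     1     2     1     2     2     2     2     3     2     3     3     3
          4     1     0     1     1     2     1     3     2     4     3     5     4     7     5     8     7    10
          6     1     0     1     1     2     1     4     2     5     4     7     5    11     7    13    11    17

17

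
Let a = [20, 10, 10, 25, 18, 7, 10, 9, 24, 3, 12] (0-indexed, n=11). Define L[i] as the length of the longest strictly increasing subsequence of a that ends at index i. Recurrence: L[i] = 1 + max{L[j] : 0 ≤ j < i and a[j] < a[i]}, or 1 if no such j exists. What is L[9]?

1

   i    0    1    2    3    4    5    6    7    8    9   10
a[i]   20   10   10   25   18    7   10    9   24    3   12
L[i]    1    1    1    2    2    1    2    2    3    1    3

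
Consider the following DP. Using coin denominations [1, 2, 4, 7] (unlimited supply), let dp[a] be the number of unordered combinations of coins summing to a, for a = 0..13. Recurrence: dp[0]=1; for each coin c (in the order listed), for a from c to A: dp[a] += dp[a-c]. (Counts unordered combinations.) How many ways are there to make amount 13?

22

after  coin     0     1     2     3     4     5     6     7     8     9    10    11    12    13
          1     1     1     1     1     1     1     1     1     1     1     1     1     1     1
          2     1     1     2     2     3     3     4     4     5     5     6     6     7     7
          4     1     1     2     2     4     4     6     6     9     9    12    12    16    16
          7     1     1     2     2     4     4     6     7    10    11    14    16    20    22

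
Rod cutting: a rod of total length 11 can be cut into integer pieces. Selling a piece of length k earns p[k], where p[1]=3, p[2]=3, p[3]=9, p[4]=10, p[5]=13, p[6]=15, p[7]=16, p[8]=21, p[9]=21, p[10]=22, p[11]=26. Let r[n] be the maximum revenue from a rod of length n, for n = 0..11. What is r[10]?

30

   n    0    1    2    3    4    5    6    7    8    9   10   11
r[n]    0    3    6    9   12   15   18   21   24   27   30   33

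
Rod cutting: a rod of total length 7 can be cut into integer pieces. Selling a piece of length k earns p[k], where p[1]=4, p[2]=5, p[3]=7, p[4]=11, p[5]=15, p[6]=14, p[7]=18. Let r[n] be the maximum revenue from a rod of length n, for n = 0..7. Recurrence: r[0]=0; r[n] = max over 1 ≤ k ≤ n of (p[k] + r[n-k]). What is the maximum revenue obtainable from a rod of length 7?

28

   n    0    1    2    3    4    5    6    7
r[n]    0    4    8   12   16   20   24   28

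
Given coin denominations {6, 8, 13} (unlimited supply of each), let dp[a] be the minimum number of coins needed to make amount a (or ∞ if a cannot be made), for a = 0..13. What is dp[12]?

 a  0  1  2  3  4  5  6  7  8  9 10 11 12 13
dp  0  -  -  -  -  -  1  -  1  -  -  -  2  1
(- denotes ∞ / unreachable)

2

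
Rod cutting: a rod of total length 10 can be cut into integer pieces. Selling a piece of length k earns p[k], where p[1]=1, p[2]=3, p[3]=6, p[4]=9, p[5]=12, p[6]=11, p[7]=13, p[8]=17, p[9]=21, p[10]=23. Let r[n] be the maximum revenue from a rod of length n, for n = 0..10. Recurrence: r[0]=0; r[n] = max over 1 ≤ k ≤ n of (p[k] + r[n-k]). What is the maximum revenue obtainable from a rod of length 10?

   n    0    1    2    3    4    5    6    7    8    9   10
r[n]    0    1    3    6    9   12   13   15   18   21   24

24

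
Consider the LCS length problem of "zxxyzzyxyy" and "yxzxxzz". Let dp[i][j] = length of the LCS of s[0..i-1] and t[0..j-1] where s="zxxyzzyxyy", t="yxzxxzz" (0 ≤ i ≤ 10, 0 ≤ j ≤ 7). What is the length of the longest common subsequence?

5

   ''  y  x  z  x  x  z  z
''  0  0  0  0  0  0  0  0
 z  0  0  0  1  1  1  1  1
 x  0  0  1  1  2  2  2  2
 x  0  0  1  1  2  3  3  3
 y  0  1  1  1  2  3  3  3
 z  0  1  1  2  2  3  4  4
 z  0  1  1  2  2  3  4  5
 y  0  1  1  2  2  3  4  5
 x  0  1  2  2  3  3  4  5
 y  0  1  2  2  3  3  4  5
 y  0  1  2  2  3  3  4  5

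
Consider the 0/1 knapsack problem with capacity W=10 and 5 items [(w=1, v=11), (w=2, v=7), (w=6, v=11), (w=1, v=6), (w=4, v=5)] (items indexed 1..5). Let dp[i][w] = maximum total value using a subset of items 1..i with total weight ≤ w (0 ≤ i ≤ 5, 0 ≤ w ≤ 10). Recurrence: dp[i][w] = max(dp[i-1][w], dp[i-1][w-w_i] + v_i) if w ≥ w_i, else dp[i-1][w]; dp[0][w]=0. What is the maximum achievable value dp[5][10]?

i\w   0   1   2   3   4   5   6   7   8   9  10
  0   0   0   0   0   0   0   0   0   0   0   0
  1   0  11  11  11  11  11  11  11  11  11  11
  2   0  11  11  18  18  18  18  18  18  18  18
  3   0  11  11  18  18  18  18  22  22  29  29
  4   0  11  17  18  24  24  24  24  28  29  35
  5   0  11  17  18  24  24  24  24  29  29  35

35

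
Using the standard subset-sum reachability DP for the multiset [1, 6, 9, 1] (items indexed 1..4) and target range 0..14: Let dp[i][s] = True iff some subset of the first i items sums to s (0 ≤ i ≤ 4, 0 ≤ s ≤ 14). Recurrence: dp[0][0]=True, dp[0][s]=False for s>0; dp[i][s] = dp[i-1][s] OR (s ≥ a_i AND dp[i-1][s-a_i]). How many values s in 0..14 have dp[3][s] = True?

i\s   0   1   2   3   4   5   6   7   8   9  10  11  12  13  14
  0   T   F   F   F   F   F   F   F   F   F   F   F   F   F   F
  1   T   T   F   F   F   F   F   F   F   F   F   F   F   F   F
  2   T   T   F   F   F   F   T   T   F   F   F   F   F   F   F
  3   T   T   F   F   F   F   T   T   F   T   T   F   F   F   F
  4   T   T   T   F   F   F   T   T   T   T   T   T   F   F   F

6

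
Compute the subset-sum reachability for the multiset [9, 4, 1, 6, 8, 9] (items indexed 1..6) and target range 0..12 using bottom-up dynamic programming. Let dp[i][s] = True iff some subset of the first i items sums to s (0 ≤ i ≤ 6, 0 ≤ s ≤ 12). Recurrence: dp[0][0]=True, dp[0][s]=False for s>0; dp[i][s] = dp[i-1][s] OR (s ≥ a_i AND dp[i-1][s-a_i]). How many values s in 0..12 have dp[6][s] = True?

i\s   0   1   2   3   4   5   6   7   8   9  10  11  12
  0   T   F   F   F   F   F   F   F   F   F   F   F   F
  1   T   F   F   F   F   F   F   F   F   T   F   F   F
  2   T   F   F   F   T   F   F   F   F   T   F   F   F
  3   T   T   F   F   T   T   F   F   F   T   T   F   F
  4   T   T   F   F   T   T   T   T   F   T   T   T   F
  5   T   T   F   F   T   T   T   T   T   T   T   T   T
  6   T   T   F   F   T   T   T   T   T   T   T   T   T

11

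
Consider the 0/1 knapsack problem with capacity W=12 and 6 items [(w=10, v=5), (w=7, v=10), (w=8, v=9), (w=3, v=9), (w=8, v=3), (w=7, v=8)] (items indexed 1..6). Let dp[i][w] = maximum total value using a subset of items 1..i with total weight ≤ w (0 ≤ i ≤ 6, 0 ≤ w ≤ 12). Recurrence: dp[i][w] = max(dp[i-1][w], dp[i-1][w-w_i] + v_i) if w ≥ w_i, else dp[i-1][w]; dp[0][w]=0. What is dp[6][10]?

i\w   0   1   2   3   4   5   6   7   8   9  10  11  12
  0   0   0   0   0   0   0   0   0   0   0   0   0   0
  1   0   0   0   0   0   0   0   0   0   0   5   5   5
  2   0   0   0   0   0   0   0  10  10  10  10  10  10
  3   0   0   0   0   0   0   0  10  10  10  10  10  10
  4   0   0   0   9   9   9   9  10  10  10  19  19  19
  5   0   0   0   9   9   9   9  10  10  10  19  19  19
  6   0   0   0   9   9   9   9  10  10  10  19  19  19

19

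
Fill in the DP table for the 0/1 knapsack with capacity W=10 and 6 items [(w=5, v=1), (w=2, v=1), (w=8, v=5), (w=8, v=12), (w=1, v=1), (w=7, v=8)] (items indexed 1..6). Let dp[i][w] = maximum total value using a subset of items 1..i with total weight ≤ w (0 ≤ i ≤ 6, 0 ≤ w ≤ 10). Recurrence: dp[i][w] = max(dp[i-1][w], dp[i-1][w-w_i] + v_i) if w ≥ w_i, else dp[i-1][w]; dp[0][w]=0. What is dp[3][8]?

5

i\w   0   1   2   3   4   5   6   7   8   9  10
  0   0   0   0   0   0   0   0   0   0   0   0
  1   0   0   0   0   0   1   1   1   1   1   1
  2   0   0   1   1   1   1   1   2   2   2   2
  3   0   0   1   1   1   1   1   2   5   5   6
  4   0   0   1   1   1   1   1   2  12  12  13
  5   0   1   1   2   2   2   2   2  12  13  13
  6   0   1   1   2   2   2   2   8  12  13  13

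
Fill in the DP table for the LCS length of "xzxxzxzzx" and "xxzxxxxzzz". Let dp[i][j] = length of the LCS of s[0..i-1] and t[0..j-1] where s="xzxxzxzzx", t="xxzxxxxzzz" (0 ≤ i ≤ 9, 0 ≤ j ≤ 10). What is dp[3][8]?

   ''  x  x  z  x  x  x  x  z  z  z
''  0  0  0  0  0  0  0  0  0  0  0
 x  0  1  1  1  1  1  1  1  1  1  1
 z  0  1  1  2  2  2  2  2  2  2  2
 x  0  1  2  2  3  3  3  3  3  3  3
 x  0  1  2  2  3  4  4  4  4  4  4
 z  0  1  2  3  3  4  4  4  5  5  5
 x  0  1  2  3  4  4  5  5  5  5  5
 z  0  1  2  3  4  4  5  5  6  6  6
 z  0  1  2  3  4  4  5  5  6  7  7
 x  0  1  2  3  4  5  5  6  6  7  7

3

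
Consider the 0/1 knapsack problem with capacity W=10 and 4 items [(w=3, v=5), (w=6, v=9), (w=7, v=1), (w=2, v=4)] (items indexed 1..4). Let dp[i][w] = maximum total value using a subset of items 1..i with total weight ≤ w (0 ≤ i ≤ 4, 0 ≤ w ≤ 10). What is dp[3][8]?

9

i\w   0   1   2   3   4   5   6   7   8   9  10
  0   0   0   0   0   0   0   0   0   0   0   0
  1   0   0   0   5   5   5   5   5   5   5   5
  2   0   0   0   5   5   5   9   9   9  14  14
  3   0   0   0   5   5   5   9   9   9  14  14
  4   0   0   4   5   5   9   9   9  13  14  14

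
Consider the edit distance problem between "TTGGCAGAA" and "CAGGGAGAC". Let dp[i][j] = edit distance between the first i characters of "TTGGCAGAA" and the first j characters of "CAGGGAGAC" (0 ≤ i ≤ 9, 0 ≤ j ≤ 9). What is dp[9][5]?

6

   ''  C  A  G  G  G  A  G  A  C
''  0  1  2  3  4  5  6  7  8  9
 T  1  1  2  3  4  5  6  7  8  9
 T  2  2  2  3  4  5  6  7  8  9
 G  3  3  3  2  3  4  5  6  7  8
 G  4  4  4  3  2  3  4  5  6  7
 C  5  4  5  4  3  3  4  5  6  6
 A  6  5  4  5  4  4  3  4  5  6
 G  7  6  5  4  5  4  4  3  4  5
 A  8  7  6  5  5  5  4  4  3  4
 A  9  8  7  6  6  6  5  5  4  4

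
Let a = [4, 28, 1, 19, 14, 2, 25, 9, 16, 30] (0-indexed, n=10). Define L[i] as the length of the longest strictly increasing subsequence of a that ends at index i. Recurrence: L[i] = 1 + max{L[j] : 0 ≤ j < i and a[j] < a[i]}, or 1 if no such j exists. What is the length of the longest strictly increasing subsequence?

5

   i    0    1    2    3    4    5    6    7    8    9
a[i]    4   28    1   19   14    2   25    9   16   30
L[i]    1    2    1    2    2    2    3    3    4    5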